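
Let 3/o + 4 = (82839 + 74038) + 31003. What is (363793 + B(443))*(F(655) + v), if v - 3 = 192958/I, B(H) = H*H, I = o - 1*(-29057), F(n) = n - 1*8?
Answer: 2007568883951048236/5459112935 ≈ 3.6775e+8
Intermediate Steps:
F(n) = -8 + n (F(n) = n - 8 = -8 + n)
o = 3/187876 (o = 3/(-4 + ((82839 + 74038) + 31003)) = 3/(-4 + (156877 + 31003)) = 3/(-4 + 187880) = 3/187876 ≈ 1.5968e-5)
I = 5459112935/187876 (I = 3/187876 - 1*(-29057) = 3/187876 + 29057 = 5459112935/187876 ≈ 29057.)
B(H) = H**2
v = 52629516013/5459112935 (v = 3 + 192958/(5459112935/187876) = 3 + 192958*(187876/5459112935) = 3 + 36252177208/5459112935 = 52629516013/5459112935 ≈ 9.6407)
(363793 + B(443))*(F(655) + v) = (363793 + 443**2)*((-8 + 655) + 52629516013/5459112935) = (363793 + 196249)*(647 + 52629516013/5459112935) = 560042*(3584675584958/5459112935) = 2007568883951048236/5459112935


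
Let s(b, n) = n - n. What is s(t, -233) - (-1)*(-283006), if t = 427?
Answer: -283006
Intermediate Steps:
s(b, n) = 0
s(t, -233) - (-1)*(-283006) = 0 - (-1)*(-283006) = 0 - 1*283006 = 0 - 283006 = -283006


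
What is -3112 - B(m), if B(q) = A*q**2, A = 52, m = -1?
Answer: -3164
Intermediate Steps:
B(q) = 52*q**2
-3112 - B(m) = -3112 - 52*(-1)**2 = -3112 - 52 = -3164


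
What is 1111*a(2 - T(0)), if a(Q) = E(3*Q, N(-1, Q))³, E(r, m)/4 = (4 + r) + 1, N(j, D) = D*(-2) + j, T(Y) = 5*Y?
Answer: 94639424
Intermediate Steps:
N(j, D) = j - 2*D (N(j, D) = -2*D + j = j - 2*D)
E(r, m) = 20 + 4*r (E(r, m) = 4*((4 + r) + 1) = 4*(5 + r) = 20 + 4*r)
a(Q) = (20 + 12*Q)³ (a(Q) = (20 + 4*(3*Q))³ = (20 + 12*Q)³)
1111*a(2 - T(0)) = 1111*(64*(5 + 3*(2 - 5*0))³) = 1111*(64*(5 + 3*(2 - 1*0))³) = 1111*(64*(5 + 3*(2 + 0))³) = 1111*(64*(5 + 3*2)³) = 1111*(64*(5 + 6)³) = 1111*(64*11³) = 1111*(64*1331) = 1111*85184 = 94639424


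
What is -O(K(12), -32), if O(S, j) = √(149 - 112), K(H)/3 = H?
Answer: -√37 ≈ -6.0828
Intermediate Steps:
K(H) = 3*H
O(S, j) = √37
-O(K(12), -32) = -√37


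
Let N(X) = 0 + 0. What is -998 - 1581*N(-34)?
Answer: -998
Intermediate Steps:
N(X) = 0
-998 - 1581*N(-34) = -998 - 1581*0 = -998 + 0 = -998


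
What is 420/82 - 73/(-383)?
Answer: 83423/15703 ≈ 5.3126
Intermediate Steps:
420/82 - 73/(-383) = 420*(1/82) - 73*(-1/383) = 210/41 + 73/383 = 83423/15703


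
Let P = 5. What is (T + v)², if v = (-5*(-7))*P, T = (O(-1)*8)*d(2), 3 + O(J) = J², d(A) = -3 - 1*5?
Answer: 91809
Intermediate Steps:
d(A) = -8 (d(A) = -3 - 5 = -8)
O(J) = -3 + J²
T = 128 (T = ((-3 + (-1)²)*8)*(-8) = ((-3 + 1)*8)*(-8) = -2*8*(-8) = -16*(-8) = 128)
v = 175 (v = -5*(-7)*5 = 35*5 = 175)
(T + v)² = (128 + 175)² = 303² = 91809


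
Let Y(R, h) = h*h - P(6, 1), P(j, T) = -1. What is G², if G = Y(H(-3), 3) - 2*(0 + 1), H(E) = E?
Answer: 64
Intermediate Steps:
Y(R, h) = 1 + h² (Y(R, h) = h*h - 1*(-1) = h² + 1 = 1 + h²)
G = 8 (G = (1 + 3²) - 2*(0 + 1) = (1 + 9) - 2 = 10 - 1*2 = 10 - 2 = 8)
G² = 8² = 64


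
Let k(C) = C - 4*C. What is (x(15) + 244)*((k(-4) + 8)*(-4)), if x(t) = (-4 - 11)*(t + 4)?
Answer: 3280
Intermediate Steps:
x(t) = -60 - 15*t (x(t) = -15*(4 + t) = -60 - 15*t)
k(C) = -3*C
(x(15) + 244)*((k(-4) + 8)*(-4)) = ((-60 - 15*15) + 244)*((-3*(-4) + 8)*(-4)) = ((-60 - 225) + 244)*((12 + 8)*(-4)) = (-285 + 244)*(20*(-4)) = -41*(-80) = 3280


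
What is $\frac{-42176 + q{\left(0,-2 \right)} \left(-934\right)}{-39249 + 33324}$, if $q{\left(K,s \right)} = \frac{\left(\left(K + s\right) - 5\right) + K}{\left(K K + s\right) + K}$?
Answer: $\frac{9089}{1185} \approx 7.67$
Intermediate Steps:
$q{\left(K,s \right)} = \frac{-5 + s + 2 K}{K + s + K^{2}}$ ($q{\left(K,s \right)} = \frac{\left(-5 + K + s\right) + K}{\left(K^{2} + s\right) + K} = \frac{-5 + s + 2 K}{\left(s + K^{2}\right) + K} = \frac{-5 + s + 2 K}{K + s + K^{2}}$)
$\frac{-42176 + q{\left(0,-2 \right)} \left(-934\right)}{-39249 + 33324} = \frac{-42176 + \frac{-5 - 2 + 2 \cdot 0}{0 - 2 + 0^{2}} \left(-934\right)}{-39249 + 33324} = \frac{-42176 + \frac{-5 - 2 + 0}{0 - 2 + 0} \left(-934\right)}{-5925} = \left(-42176 + \frac{1}{-2} \left(-7\right) \left(-934\right)\right) \left(- \frac{1}{5925}\right) = \left(-42176 + \left(- \frac{1}{2}\right) \left(-7\right) \left(-934\right)\right) \left(- \frac{1}{5925}\right) = \left(-42176 + \frac{7}{2} \left(-934\right)\right) \left(- \frac{1}{5925}\right) = \left(-42176 - 3269\right) \left(- \frac{1}{5925}\right) = \left(-45445\right) \left(- \frac{1}{5925}\right) = \frac{9089}{1185}$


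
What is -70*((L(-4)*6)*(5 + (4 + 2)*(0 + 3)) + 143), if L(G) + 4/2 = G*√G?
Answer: 9310 + 77280*I ≈ 9310.0 + 77280.0*I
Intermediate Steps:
L(G) = -2 + G^(3/2) (L(G) = -2 + G*√G = -2 + G^(3/2))
-70*((L(-4)*6)*(5 + (4 + 2)*(0 + 3)) + 143) = -70*(((-2 + (-4)^(3/2))*6)*(5 + (4 + 2)*(0 + 3)) + 143) = -70*(((-2 - 8*I)*6)*(5 + 6*3) + 143) = -70*((-12 - 48*I)*(5 + 18) + 143) = -70*((-12 - 48*I)*23 + 143) = -70*((-276 - 1104*I) + 143) = -70*(-133 - 1104*I) = 9310 + 77280*I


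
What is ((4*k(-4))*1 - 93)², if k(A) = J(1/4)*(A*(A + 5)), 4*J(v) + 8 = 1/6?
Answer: 34225/9 ≈ 3802.8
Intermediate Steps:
J(v) = -47/24 (J(v) = -2 + (¼)/6 = -2 + (¼)*(⅙) = -2 + 1/24 = -47/24)
k(A) = -47*A*(5 + A)/24 (k(A) = -47*A*(A + 5)/24 = -47*A*(5 + A)/24)
((4*k(-4))*1 - 93)² = ((4*(-47/24*(-4)*(5 - 4)))*1 - 93)² = ((4*(-47/24*(-4)*1))*1 - 93)² = ((4*(47/6))*1 - 93)² = ((94/3)*1 - 93)² = (94/3 - 93)² = (-185/3)² = 34225/9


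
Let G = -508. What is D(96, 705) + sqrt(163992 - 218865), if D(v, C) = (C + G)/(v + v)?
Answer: 197/192 + 3*I*sqrt(6097) ≈ 1.026 + 234.25*I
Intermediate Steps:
D(v, C) = (-508 + C)/(2*v) (D(v, C) = (C - 508)/(v + v) = (-508 + C)/((2*v)) = (-508 + C)*(1/(2*v)) = (-508 + C)/(2*v))
D(96, 705) + sqrt(163992 - 218865) = (1/2)*(-508 + 705)/96 + sqrt(163992 - 218865) = (1/2)*(1/96)*197 + sqrt(-54873) = 197/192 + 3*I*sqrt(6097)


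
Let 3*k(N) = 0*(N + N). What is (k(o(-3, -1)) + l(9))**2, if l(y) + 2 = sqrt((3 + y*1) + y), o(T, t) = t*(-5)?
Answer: (2 - sqrt(21))**2 ≈ 6.6697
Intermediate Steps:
o(T, t) = -5*t
l(y) = -2 + sqrt(3 + 2*y) (l(y) = -2 + sqrt((3 + y*1) + y) = -2 + sqrt((3 + y) + y) = -2 + sqrt(3 + 2*y))
k(N) = 0 (k(N) = (0*(N + N))/3 = (0*(2*N))/3 = (1/3)*0 = 0)
(k(o(-3, -1)) + l(9))**2 = (0 + (-2 + sqrt(3 + 2*9)))**2 = (0 + (-2 + sqrt(3 + 18)))**2 = (0 + (-2 + sqrt(21)))**2 = (-2 + sqrt(21))**2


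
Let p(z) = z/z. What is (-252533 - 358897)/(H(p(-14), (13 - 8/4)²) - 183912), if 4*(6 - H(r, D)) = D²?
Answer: 489144/150053 ≈ 3.2598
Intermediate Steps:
p(z) = 1
H(r, D) = 6 - D²/4
(-252533 - 358897)/(H(p(-14), (13 - 8/4)²) - 183912) = (-252533 - 358897)/((6 - (13 - 8/4)⁴/4) - 183912) = -611430/((6 - (13 - 8*¼)⁴/4) - 183912) = -611430/((6 - (13 - 2)⁴/4) - 183912) = -611430/((6 - (11²)²/4) - 183912) = -611430/((6 - ¼*121²) - 183912) = -611430/((6 - ¼*14641) - 183912) = -611430/((6 - 14641/4) - 183912) = -611430/(-14617/4 - 183912) = -611430/(-750265/4) = -611430*(-4/750265) = 489144/150053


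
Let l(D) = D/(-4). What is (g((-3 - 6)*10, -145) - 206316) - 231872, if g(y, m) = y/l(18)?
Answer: -438168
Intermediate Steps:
l(D) = -D/4 (l(D) = D*(-1/4) = -D/4)
g(y, m) = -2*y/9 (g(y, m) = y/((-1/4*18)) = y/(-9/2) = y*(-2/9) = -2*y/9)
(g((-3 - 6)*10, -145) - 206316) - 231872 = (-2*(-3 - 6)*10/9 - 206316) - 231872 = (-(-2)*10 - 206316) - 231872 = (-2/9*(-90) - 206316) - 231872 = (20 - 206316) - 231872 = -206296 - 231872 = -438168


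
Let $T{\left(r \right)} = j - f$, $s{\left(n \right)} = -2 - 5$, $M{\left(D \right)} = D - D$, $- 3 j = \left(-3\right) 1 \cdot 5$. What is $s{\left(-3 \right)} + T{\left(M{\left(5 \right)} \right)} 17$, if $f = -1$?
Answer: $95$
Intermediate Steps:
$j = 5$ ($j = - \frac{\left(-3\right) 1 \cdot 5}{3} = - \frac{\left(-3\right) 5}{3} = \left(- \frac{1}{3}\right) \left(-15\right) = 5$)
$M{\left(D \right)} = 0$
$s{\left(n \right)} = -7$
$T{\left(r \right)} = 6$ ($T{\left(r \right)} = 5 - -1 = 5 + 1 = 6$)
$s{\left(-3 \right)} + T{\left(M{\left(5 \right)} \right)} 17 = -7 + 6 \cdot 17 = -7 + 102 = 95$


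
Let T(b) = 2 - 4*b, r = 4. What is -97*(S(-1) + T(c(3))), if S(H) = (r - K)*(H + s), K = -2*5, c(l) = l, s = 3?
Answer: -1746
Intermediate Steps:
K = -10
S(H) = 42 + 14*H (S(H) = (4 - 1*(-10))*(H + 3) = (4 + 10)*(3 + H) = 14*(3 + H) = 42 + 14*H)
-97*(S(-1) + T(c(3))) = -97*((42 + 14*(-1)) + (2 - 4*3)) = -97*((42 - 14) + (2 - 12)) = -97*(28 - 10) = -97*18 = -1746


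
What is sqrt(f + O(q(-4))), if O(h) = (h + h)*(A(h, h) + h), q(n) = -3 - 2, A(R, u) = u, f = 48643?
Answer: sqrt(48743) ≈ 220.78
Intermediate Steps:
q(n) = -5
O(h) = 4*h**2 (O(h) = (h + h)*(h + h) = (2*h)*(2*h) = 4*h**2)
sqrt(f + O(q(-4))) = sqrt(48643 + 4*(-5)**2) = sqrt(48643 + 4*25) = sqrt(48643 + 100) = sqrt(48743)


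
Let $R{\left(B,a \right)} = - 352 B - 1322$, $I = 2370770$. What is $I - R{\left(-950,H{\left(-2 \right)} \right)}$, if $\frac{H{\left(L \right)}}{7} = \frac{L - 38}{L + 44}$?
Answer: $2037692$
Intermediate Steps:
$H{\left(L \right)} = \frac{7 \left(-38 + L\right)}{44 + L}$ ($H{\left(L \right)} = 7 \frac{L - 38}{L + 44} = 7 \frac{-38 + L}{44 + L} = \frac{7 \left(-38 + L\right)}{44 + L}$)
$R{\left(B,a \right)} = -1322 - 352 B$
$I - R{\left(-950,H{\left(-2 \right)} \right)} = 2370770 - \left(-1322 - -334400\right) = 2370770 - \left(-1322 + 334400\right) = 2370770 - 333078 = 2037692$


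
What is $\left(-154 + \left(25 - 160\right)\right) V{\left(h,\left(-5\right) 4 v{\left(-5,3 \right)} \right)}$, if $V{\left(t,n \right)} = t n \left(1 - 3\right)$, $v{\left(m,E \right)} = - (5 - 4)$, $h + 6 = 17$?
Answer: $127160$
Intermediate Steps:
$h = 11$ ($h = -6 + 17 = 11$)
$v{\left(m,E \right)} = -1$ ($v{\left(m,E \right)} = \left(-1\right) 1 = -1$)
$V{\left(t,n \right)} = - 2 n t$ ($V{\left(t,n \right)} = n t \left(-2\right) = - 2 n t$)
$\left(-154 + \left(25 - 160\right)\right) V{\left(h,\left(-5\right) 4 v{\left(-5,3 \right)} \right)} = \left(-154 + \left(25 - 160\right)\right) \left(\left(-2\right) \left(-5\right) 4 \left(-1\right) 11\right) = \left(-154 - 135\right) \left(\left(-2\right) \left(\left(-20\right) \left(-1\right)\right) 11\right) = - 289 \left(\left(-2\right) 20 \cdot 11\right) = \left(-289\right) \left(-440\right) = 127160$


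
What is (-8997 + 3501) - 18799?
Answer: -24295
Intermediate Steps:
(-8997 + 3501) - 18799 = -5496 - 18799 = -24295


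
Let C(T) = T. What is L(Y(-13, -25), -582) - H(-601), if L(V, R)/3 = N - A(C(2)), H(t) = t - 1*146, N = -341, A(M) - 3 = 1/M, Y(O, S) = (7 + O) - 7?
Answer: -573/2 ≈ -286.50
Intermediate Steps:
Y(O, S) = O
A(M) = 3 + 1/M
H(t) = -146 + t (H(t) = t - 146 = -146 + t)
L(V, R) = -2067/2 (L(V, R) = 3*(-341 - (3 + 1/2)) = 3*(-341 - 1*7/2) = 3*(-341 - 7/2) = 3*(-689/2) = -2067/2)
L(Y(-13, -25), -582) - H(-601) = -2067/2 - (-146 - 601) = -2067/2 - 1*(-747) = -2067/2 + 747 = -573/2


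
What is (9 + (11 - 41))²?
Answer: 441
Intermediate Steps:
(9 + (11 - 41))² = (9 - 30)² = (-21)² = 441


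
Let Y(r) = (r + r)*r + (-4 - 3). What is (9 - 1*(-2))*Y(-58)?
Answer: 73931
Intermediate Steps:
Y(r) = -7 + 2*r² (Y(r) = (2*r)*r - 7 = 2*r² - 7 = -7 + 2*r²)
(9 - 1*(-2))*Y(-58) = (9 - 1*(-2))*(-7 + 2*(-58)²) = (9 + 2)*(-7 + 2*3364) = 11*(-7 + 6728) = 11*6721 = 73931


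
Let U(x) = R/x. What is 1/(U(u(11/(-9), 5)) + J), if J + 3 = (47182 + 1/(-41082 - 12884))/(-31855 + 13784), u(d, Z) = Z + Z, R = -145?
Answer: -487609793/9806283283 ≈ -0.049724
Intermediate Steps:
u(d, Z) = 2*Z
U(x) = -145/x
J = -5471882569/975219586 (J = -3 + (47182 + 1/(-41082 - 12884))/(-31855 + 13784) = -3 + (47182 + 1/(-53966))/(-18071) = -3 + (47182 - 1/53966)*(-1/18071) = -3 + (2546223811/53966)*(-1/18071) = -3 - 2546223811/975219586 = -5471882569/975219586 ≈ -5.6109)
1/(U(u(11/(-9), 5)) + J) = 1/(-145/(2*5) - 5471882569/975219586) = 1/(-145/10 - 5471882569/975219586) = 1/(-145*⅒ - 5471882569/975219586) = 1/(-29/2 - 5471882569/975219586) = 1/(-9806283283/487609793) = -487609793/9806283283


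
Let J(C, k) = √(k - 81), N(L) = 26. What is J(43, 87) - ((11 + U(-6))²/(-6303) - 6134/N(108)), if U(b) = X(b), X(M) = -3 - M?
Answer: 19333849/81939 + √6 ≈ 238.40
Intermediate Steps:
U(b) = -3 - b
J(C, k) = √(-81 + k)
J(43, 87) - ((11 + U(-6))²/(-6303) - 6134/N(108)) = √(-81 + 87) - ((11 + (-3 - 1*(-6)))²/(-6303) - 6134/26) = √6 - ((11 + (-3 + 6))²*(-1/6303) - 6134*1/26) = √6 - ((11 + 3)²*(-1/6303) - 3067/13) = √6 - (14²*(-1/6303) - 3067/13) = √6 - (196*(-1/6303) - 3067/13) = √6 - (-196/6303 - 3067/13) = √6 - 1*(-19333849/81939) = √6 + 19333849/81939 = 19333849/81939 + √6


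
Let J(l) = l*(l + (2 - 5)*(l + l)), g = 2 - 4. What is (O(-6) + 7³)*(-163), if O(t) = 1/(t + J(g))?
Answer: -1453471/26 ≈ -55903.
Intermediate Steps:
g = -2
J(l) = -5*l² (J(l) = l*(l - 6*l) = l*(-5*l) = -5*l²)
O(t) = 1/(-20 + t) (O(t) = 1/(t - 5*(-2)²) = 1/(t - 5*4) = 1/(t - 20) = 1/(-20 + t))
(O(-6) + 7³)*(-163) = (1/(-20 - 6) + 7³)*(-163) = (1/(-26) + 343)*(-163) = (-1/26 + 343)*(-163) = (8917/26)*(-163) = -1453471/26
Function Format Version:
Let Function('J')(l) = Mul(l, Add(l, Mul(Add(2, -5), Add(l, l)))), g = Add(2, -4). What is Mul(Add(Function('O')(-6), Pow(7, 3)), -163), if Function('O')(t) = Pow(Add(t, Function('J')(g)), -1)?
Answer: Rational(-1453471, 26) ≈ -55903.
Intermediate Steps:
g = -2
Function('J')(l) = Mul(-5, Pow(l, 2)) (Function('J')(l) = Mul(l, Add(l, Mul(-3, Mul(2, l)))) = Mul(l, Add(l, Mul(-6, l))) = Mul(l, Mul(-5, l)) = Mul(-5, Pow(l, 2)))
Function('O')(t) = Pow(Add(-20, t), -1) (Function('O')(t) = Pow(Add(t, Mul(-5, Pow(-2, 2))), -1) = Pow(Add(t, Mul(-5, 4)), -1) = Pow(Add(t, -20), -1) = Pow(Add(-20, t), -1))
Mul(Add(Function('O')(-6), Pow(7, 3)), -163) = Mul(Add(Pow(Add(-20, -6), -1), Pow(7, 3)), -163) = Mul(Add(Pow(-26, -1), 343), -163) = Mul(Add(Rational(-1, 26), 343), -163) = Mul(Rational(8917, 26), -163) = Rational(-1453471, 26)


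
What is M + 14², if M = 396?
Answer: 592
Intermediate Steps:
M + 14² = 396 + 14² = 396 + 196 = 592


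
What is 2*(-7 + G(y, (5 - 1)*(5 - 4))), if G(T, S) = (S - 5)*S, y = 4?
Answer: -22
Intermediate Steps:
G(T, S) = S*(-5 + S) (G(T, S) = (-5 + S)*S = S*(-5 + S))
2*(-7 + G(y, (5 - 1)*(5 - 4))) = 2*(-7 + ((5 - 1)*(5 - 4))*(-5 + (5 - 1)*(5 - 4))) = 2*(-7 + (4*1)*(-5 + 4*1)) = 2*(-7 + 4*(-5 + 4)) = 2*(-7 + 4*(-1)) = 2*(-7 - 4) = 2*(-11) = -22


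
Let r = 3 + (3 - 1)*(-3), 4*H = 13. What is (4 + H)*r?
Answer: -87/4 ≈ -21.750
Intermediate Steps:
H = 13/4 (H = (¼)*13 = 13/4 ≈ 3.2500)
r = -3 (r = 3 + 2*(-3) = 3 - 6 = -3)
(4 + H)*r = (4 + 13/4)*(-3) = (29/4)*(-3) = -87/4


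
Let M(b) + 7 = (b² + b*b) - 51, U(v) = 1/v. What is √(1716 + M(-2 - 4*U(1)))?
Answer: √1730 ≈ 41.593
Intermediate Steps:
M(b) = -58 + 2*b² (M(b) = -7 + ((b² + b*b) - 51) = -7 + ((b² + b²) - 51) = -7 + (2*b² - 51) = -7 + (-51 + 2*b²) = -58 + 2*b²)
√(1716 + M(-2 - 4*U(1))) = √(1716 + (-58 + 2*(-2 - 4/1)²)) = √(1716 + (-58 + 2*(-2 - 4*1)²)) = √(1716 + (-58 + 2*(-2 - 4)²)) = √(1716 + (-58 + 2*(-6)²)) = √(1716 + (-58 + 2*36)) = √(1716 + (-58 + 72)) = √(1716 + 14) = √1730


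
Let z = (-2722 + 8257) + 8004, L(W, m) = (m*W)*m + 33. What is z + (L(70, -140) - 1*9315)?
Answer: 1376257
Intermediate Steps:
L(W, m) = 33 + W*m**2 (L(W, m) = (W*m)*m + 33 = W*m**2 + 33 = 33 + W*m**2)
z = 13539 (z = 5535 + 8004 = 13539)
z + (L(70, -140) - 1*9315) = 13539 + ((33 + 70*(-140)**2) - 1*9315) = 13539 + ((33 + 70*19600) - 9315) = 13539 + ((33 + 1372000) - 9315) = 13539 + (1372033 - 9315) = 13539 + 1362718 = 1376257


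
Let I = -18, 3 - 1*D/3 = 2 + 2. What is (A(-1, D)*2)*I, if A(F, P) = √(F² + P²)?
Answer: -36*√10 ≈ -113.84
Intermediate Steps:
D = -3 (D = 9 - 3*(2 + 2) = 9 - 3*4 = 9 - 12 = -3)
(A(-1, D)*2)*I = (√((-1)² + (-3)²)*2)*(-18) = (√(1 + 9)*2)*(-18) = (√10*2)*(-18) = (2*√10)*(-18) = -36*√10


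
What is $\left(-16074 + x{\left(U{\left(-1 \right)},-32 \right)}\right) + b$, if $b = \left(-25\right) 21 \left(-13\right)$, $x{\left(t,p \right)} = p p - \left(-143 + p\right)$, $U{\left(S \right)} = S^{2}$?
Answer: $-8050$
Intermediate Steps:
$x{\left(t,p \right)} = 143 + p^{2} - p$ ($x{\left(t,p \right)} = p^{2} - \left(-143 + p\right) = 143 + p^{2} - p$)
$b = 6825$ ($b = \left(-525\right) \left(-13\right) = 6825$)
$\left(-16074 + x{\left(U{\left(-1 \right)},-32 \right)}\right) + b = \left(-16074 + \left(143 + \left(-32\right)^{2} - -32\right)\right) + 6825 = \left(-16074 + \left(143 + 1024 + 32\right)\right) + 6825 = \left(-16074 + 1199\right) + 6825 = -14875 + 6825 = -8050$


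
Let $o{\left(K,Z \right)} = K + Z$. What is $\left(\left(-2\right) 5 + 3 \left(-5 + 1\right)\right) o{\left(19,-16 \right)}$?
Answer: $-66$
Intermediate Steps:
$\left(\left(-2\right) 5 + 3 \left(-5 + 1\right)\right) o{\left(19,-16 \right)} = \left(\left(-2\right) 5 + 3 \left(-5 + 1\right)\right) \left(19 - 16\right) = \left(-10 + 3 \left(-4\right)\right) 3 = \left(-10 - 12\right) 3 = \left(-22\right) 3 = -66$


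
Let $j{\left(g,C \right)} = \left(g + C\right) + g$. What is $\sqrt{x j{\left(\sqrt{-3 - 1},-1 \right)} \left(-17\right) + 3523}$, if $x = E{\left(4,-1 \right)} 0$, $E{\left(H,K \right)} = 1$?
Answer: $\sqrt{3523} \approx 59.355$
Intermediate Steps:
$j{\left(g,C \right)} = C + 2 g$ ($j{\left(g,C \right)} = \left(C + g\right) + g = C + 2 g$)
$x = 0$ ($x = 1 \cdot 0 = 0$)
$\sqrt{x j{\left(\sqrt{-3 - 1},-1 \right)} \left(-17\right) + 3523} = \sqrt{0 \left(-1 + 2 \sqrt{-3 - 1}\right) \left(-17\right) + 3523} = \sqrt{0 \left(-1 + 2 \sqrt{-4}\right) \left(-17\right) + 3523} = \sqrt{0 \left(-1 + 2 \cdot 2 i\right) \left(-17\right) + 3523} = \sqrt{0 \left(-1 + 4 i\right) \left(-17\right) + 3523} = \sqrt{0 \left(-17\right) + 3523} = \sqrt{0 + 3523} = \sqrt{3523}$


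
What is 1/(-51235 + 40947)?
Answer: -1/10288 ≈ -9.7201e-5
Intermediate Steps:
1/(-51235 + 40947) = 1/(-10288) = -1/10288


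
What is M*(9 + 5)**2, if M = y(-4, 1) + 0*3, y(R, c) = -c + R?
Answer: -980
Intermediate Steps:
y(R, c) = R - c
M = -5 (M = (-4 - 1*1) + 0*3 = (-4 - 1) + 0 = -5 + 0 = -5)
M*(9 + 5)**2 = -5*(9 + 5)**2 = -5*14**2 = -5*196 = -980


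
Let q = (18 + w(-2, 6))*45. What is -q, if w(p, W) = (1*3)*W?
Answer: -1620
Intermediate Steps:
w(p, W) = 3*W
q = 1620 (q = (18 + 3*6)*45 = (18 + 18)*45 = 36*45 = 1620)
-q = -1*1620 = -1620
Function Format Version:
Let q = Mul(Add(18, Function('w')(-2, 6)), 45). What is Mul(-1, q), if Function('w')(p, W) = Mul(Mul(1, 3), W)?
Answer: -1620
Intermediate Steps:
Function('w')(p, W) = Mul(3, W)
q = 1620 (q = Mul(Add(18, Mul(3, 6)), 45) = Mul(Add(18, 18), 45) = Mul(36, 45) = 1620)
Mul(-1, q) = Mul(-1, 1620) = -1620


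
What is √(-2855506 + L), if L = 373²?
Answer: I*√2716377 ≈ 1648.1*I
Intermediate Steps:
L = 139129
√(-2855506 + L) = √(-2855506 + 139129) = √(-2716377) = I*√2716377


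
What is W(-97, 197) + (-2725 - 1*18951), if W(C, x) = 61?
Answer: -21615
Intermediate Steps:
W(-97, 197) + (-2725 - 1*18951) = 61 + (-2725 - 1*18951) = 61 + (-2725 - 18951) = 61 - 21676 = -21615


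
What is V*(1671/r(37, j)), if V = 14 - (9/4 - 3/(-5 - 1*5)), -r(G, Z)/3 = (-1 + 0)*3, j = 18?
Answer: 127553/60 ≈ 2125.9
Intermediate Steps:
r(G, Z) = 9 (r(G, Z) = -3*(-1 + 0)*3 = -(-3)*3 = -3*(-3) = 9)
V = 229/20 (V = 14 - (9*(1/4) - 3/(-5 - 5)) = 14 - (9/4 - 3/(-10)) = 14 - (9/4 - 3*(-1/10)) = 14 - (9/4 + 3/10) = 14 - 1*51/20 = 14 - 51/20 = 229/20 ≈ 11.450)
V*(1671/r(37, j)) = 229*(1671/9)/20 = 229*(1671*(1/9))/20 = (229/20)*(557/3) = 127553/60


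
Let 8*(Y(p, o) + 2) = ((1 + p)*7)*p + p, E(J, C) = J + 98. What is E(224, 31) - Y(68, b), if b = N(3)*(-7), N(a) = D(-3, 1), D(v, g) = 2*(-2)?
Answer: -3790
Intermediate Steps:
D(v, g) = -4
N(a) = -4
E(J, C) = 98 + J
b = 28 (b = -4*(-7) = 28)
Y(p, o) = -2 + p/8 + p*(7 + 7*p)/8 (Y(p, o) = -2 + (((1 + p)*7)*p + p)/8 = -2 + ((7 + 7*p)*p + p)/8 = -2 + (p*(7 + 7*p) + p)/8 = -2 + (p + p*(7 + 7*p))/8 = -2 + (p/8 + p*(7 + 7*p)/8) = -2 + p/8 + p*(7 + 7*p)/8)
E(224, 31) - Y(68, b) = (98 + 224) - (-2 + 68 + (7/8)*68**2) = 322 - (-2 + 68 + (7/8)*4624) = 322 - (-2 + 68 + 4046) = 322 - 1*4112 = 322 - 4112 = -3790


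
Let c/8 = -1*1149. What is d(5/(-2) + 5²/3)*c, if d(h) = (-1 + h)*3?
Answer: -133284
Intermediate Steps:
d(h) = -3 + 3*h
c = -9192 (c = 8*(-1*1149) = 8*(-1149) = -9192)
d(5/(-2) + 5²/3)*c = (-3 + 3*(5/(-2) + 5²/3))*(-9192) = (-3 + 3*(5*(-½) + 25*(⅓)))*(-9192) = (-3 + 3*(-5/2 + 25/3))*(-9192) = (-3 + 3*(35/6))*(-9192) = (-3 + 35/2)*(-9192) = (29/2)*(-9192) = -133284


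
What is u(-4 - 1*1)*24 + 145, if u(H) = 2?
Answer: 193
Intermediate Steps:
u(-4 - 1*1)*24 + 145 = 2*24 + 145 = 48 + 145 = 193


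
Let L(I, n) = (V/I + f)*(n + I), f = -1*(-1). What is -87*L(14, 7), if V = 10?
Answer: -3132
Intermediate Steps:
f = 1
L(I, n) = (1 + 10/I)*(I + n) (L(I, n) = (10/I + 1)*(n + I) = (1 + 10/I)*(I + n))
-87*L(14, 7) = -87*(10 + 14 + 7 + 10*7/14) = -87*(10 + 14 + 7 + 10*7*(1/14)) = -87*(10 + 14 + 7 + 5) = -87*36 = -3132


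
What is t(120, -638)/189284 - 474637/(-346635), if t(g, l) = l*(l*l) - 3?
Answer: -89929214497717/65612459340 ≈ -1370.6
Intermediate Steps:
t(g, l) = -3 + l³ (t(g, l) = l*l² - 3 = l³ - 3 = -3 + l³)
t(120, -638)/189284 - 474637/(-346635) = (-3 + (-638)³)/189284 - 474637/(-346635) = (-3 - 259694072)*(1/189284) - 474637*(-1/346635) = -259694075*1/189284 + 474637/346635 = -259694075/189284 + 474637/346635 = -89929214497717/65612459340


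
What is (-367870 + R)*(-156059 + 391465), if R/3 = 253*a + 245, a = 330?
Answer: -27463640990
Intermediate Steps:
R = 251205 (R = 3*(253*330 + 245) = 3*(83490 + 245) = 3*83735 = 251205)
(-367870 + R)*(-156059 + 391465) = (-367870 + 251205)*(-156059 + 391465) = -116665*235406 = -27463640990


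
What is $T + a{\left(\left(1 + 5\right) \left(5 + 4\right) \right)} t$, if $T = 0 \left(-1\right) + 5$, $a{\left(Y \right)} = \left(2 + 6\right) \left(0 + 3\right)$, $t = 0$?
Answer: $5$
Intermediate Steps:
$a{\left(Y \right)} = 24$ ($a{\left(Y \right)} = 8 \cdot 3 = 24$)
$T = 5$ ($T = 0 + 5 = 5$)
$T + a{\left(\left(1 + 5\right) \left(5 + 4\right) \right)} t = 5 + 24 \cdot 0 = 5 + 0 = 5$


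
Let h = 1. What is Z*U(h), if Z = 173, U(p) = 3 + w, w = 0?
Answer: 519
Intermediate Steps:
U(p) = 3 (U(p) = 3 + 0 = 3)
Z*U(h) = 173*3 = 519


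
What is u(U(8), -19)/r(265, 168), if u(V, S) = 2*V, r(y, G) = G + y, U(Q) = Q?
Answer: 16/433 ≈ 0.036951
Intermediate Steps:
u(U(8), -19)/r(265, 168) = (2*8)/(168 + 265) = 16/433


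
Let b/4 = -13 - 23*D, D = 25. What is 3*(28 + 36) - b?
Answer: 2544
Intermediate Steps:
b = -2352 (b = 4*(-13 - 23*25) = 4*(-13 - 575) = 4*(-588) = -2352)
3*(28 + 36) - b = 3*(28 + 36) - 1*(-2352) = 3*64 + 2352 = 192 + 2352 = 2544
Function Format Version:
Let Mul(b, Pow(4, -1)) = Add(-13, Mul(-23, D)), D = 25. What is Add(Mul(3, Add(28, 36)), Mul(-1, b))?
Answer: 2544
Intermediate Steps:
b = -2352 (b = Mul(4, Add(-13, Mul(-23, 25))) = Mul(4, Add(-13, -575)) = Mul(4, -588) = -2352)
Add(Mul(3, Add(28, 36)), Mul(-1, b)) = Add(Mul(3, Add(28, 36)), Mul(-1, -2352)) = Add(Mul(3, 64), 2352) = Add(192, 2352) = 2544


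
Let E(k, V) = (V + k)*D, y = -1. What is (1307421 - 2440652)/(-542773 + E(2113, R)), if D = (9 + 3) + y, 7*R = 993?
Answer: 721147/329617 ≈ 2.1878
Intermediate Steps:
R = 993/7 (R = (⅐)*993 = 993/7 ≈ 141.86)
D = 11 (D = (9 + 3) - 1 = 12 - 1 = 11)
E(k, V) = 11*V + 11*k (E(k, V) = (V + k)*11 = 11*V + 11*k)
(1307421 - 2440652)/(-542773 + E(2113, R)) = (1307421 - 2440652)/(-542773 + (11*(993/7) + 11*2113)) = -1133231/(-542773 + (10923/7 + 23243)) = -1133231/(-542773 + 173624/7) = -1133231/(-3625787/7) = -1133231*(-7/3625787) = 721147/329617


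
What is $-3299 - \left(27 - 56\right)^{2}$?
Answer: $-4140$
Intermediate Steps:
$-3299 - \left(27 - 56\right)^{2} = -3299 - \left(-29\right)^{2} = -3299 - 841 = -4140$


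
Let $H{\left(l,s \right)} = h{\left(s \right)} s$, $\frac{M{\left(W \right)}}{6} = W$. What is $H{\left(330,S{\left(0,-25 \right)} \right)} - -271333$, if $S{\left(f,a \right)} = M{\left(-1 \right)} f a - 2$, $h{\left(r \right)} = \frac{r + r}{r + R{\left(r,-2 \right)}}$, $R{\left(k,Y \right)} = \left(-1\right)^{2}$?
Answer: $271325$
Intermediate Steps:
$R{\left(k,Y \right)} = 1$
$M{\left(W \right)} = 6 W$
$h{\left(r \right)} = \frac{2 r}{1 + r}$ ($h{\left(r \right)} = \frac{r + r}{r + 1} = \frac{2 r}{1 + r}$)
$S{\left(f,a \right)} = -2 - 6 a f$ ($S{\left(f,a \right)} = 6 \left(-1\right) f a - 2 = - 6 f a - 2 = - 6 a f - 2 = -2 - 6 a f$)
$H{\left(l,s \right)} = \frac{2 s^{2}}{1 + s}$ ($H{\left(l,s \right)} = \frac{2 s}{1 + s} s = \frac{2 s^{2}}{1 + s}$)
$H{\left(330,S{\left(0,-25 \right)} \right)} - -271333 = \frac{2 \left(-2 - \left(-150\right) 0\right)^{2}}{1 - \left(2 - 0\right)} - -271333 = \frac{2 \left(-2 + 0\right)^{2}}{1 + \left(-2 + 0\right)} + 271333 = \frac{2 \left(-2\right)^{2}}{1 - 2} + 271333 = 2 \cdot 4 \frac{1}{-1} + 271333 = 2 \cdot 4 \left(-1\right) + 271333 = -8 + 271333 = 271325$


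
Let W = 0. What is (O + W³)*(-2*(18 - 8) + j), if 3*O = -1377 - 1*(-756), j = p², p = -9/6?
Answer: 14697/4 ≈ 3674.3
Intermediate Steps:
p = -3/2 (p = -9*⅙ = -3/2 ≈ -1.5000)
j = 9/4 (j = (-3/2)² = 9/4 ≈ 2.2500)
O = -207 (O = (-1377 - 1*(-756))/3 = (-1377 + 756)/3 = (⅓)*(-621) = -207)
(O + W³)*(-2*(18 - 8) + j) = (-207 + 0³)*(-2*(18 - 8) + 9/4) = (-207 + 0)*(-2*10 + 9/4) = -207*(-20 + 9/4) = -207*(-71/4) = 14697/4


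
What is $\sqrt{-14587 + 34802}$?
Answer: $\sqrt{20215} \approx 142.18$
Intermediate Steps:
$\sqrt{-14587 + 34802} = \sqrt{20215}$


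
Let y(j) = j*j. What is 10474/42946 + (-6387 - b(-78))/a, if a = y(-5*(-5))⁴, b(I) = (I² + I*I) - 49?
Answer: 799102385823787/3276519775390625 ≈ 0.24389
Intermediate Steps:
y(j) = j²
b(I) = -49 + 2*I² (b(I) = (I² + I²) - 49 = 2*I² - 49 = -49 + 2*I²)
a = 152587890625 (a = ((-5*(-5))²)⁴ = (25²)⁴ = 625⁴ = 152587890625)
10474/42946 + (-6387 - b(-78))/a = 10474/42946 + (-6387 - (-49 + 2*(-78)²))/152587890625 = 10474*(1/42946) + (-6387 - (-49 + 2*6084))*(1/152587890625) = 5237/21473 + (-6387 - (-49 + 12168))*(1/152587890625) = 5237/21473 + (-6387 - 1*12119)*(1/152587890625) = 5237/21473 + (-6387 - 12119)*(1/152587890625) = 5237/21473 - 18506*1/152587890625 = 5237/21473 - 18506/152587890625 = 799102385823787/3276519775390625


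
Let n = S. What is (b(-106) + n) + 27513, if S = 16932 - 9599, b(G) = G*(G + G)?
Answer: 57318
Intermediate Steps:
b(G) = 2*G**2 (b(G) = G*(2*G) = 2*G**2)
S = 7333
n = 7333
(b(-106) + n) + 27513 = (2*(-106)**2 + 7333) + 27513 = (2*11236 + 7333) + 27513 = (22472 + 7333) + 27513 = 29805 + 27513 = 57318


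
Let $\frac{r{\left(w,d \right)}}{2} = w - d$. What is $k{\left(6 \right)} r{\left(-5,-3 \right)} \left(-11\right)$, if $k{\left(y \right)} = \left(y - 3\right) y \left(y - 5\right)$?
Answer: $792$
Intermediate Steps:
$r{\left(w,d \right)} = - 2 d + 2 w$ ($r{\left(w,d \right)} = 2 \left(w - d\right) = - 2 d + 2 w$)
$k{\left(y \right)} = y \left(-5 + y\right) \left(-3 + y\right)$ ($k{\left(y \right)} = \left(-3 + y\right) y \left(-5 + y\right) = y \left(-5 + y\right) \left(-3 + y\right)$)
$k{\left(6 \right)} r{\left(-5,-3 \right)} \left(-11\right) = 6 \left(15 + 6^{2} - 48\right) \left(\left(-2\right) \left(-3\right) + 2 \left(-5\right)\right) \left(-11\right) = 6 \left(15 + 36 - 48\right) \left(6 - 10\right) \left(-11\right) = 6 \cdot 3 \left(-4\right) \left(-11\right) = 18 \left(-4\right) \left(-11\right) = \left(-72\right) \left(-11\right) = 792$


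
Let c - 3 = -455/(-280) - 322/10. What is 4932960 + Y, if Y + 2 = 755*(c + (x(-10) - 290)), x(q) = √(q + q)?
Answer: 37545511/8 + 1510*I*√5 ≈ 4.6932e+6 + 3376.5*I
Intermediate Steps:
x(q) = √2*√q (x(q) = √(2*q) = √2*√q)
c = -1103/40 (c = 3 + (-455/(-280) - 322/10) = 3 + (-455*(-1/280) - 322*⅒) = 3 + (13/8 - 161/5) = 3 - 1223/40 = -1103/40 ≈ -27.575)
Y = -1918169/8 + 1510*I*√5 (Y = -2 + 755*(-1103/40 + (√2*√(-10) - 290)) = -2 + 755*(-1103/40 + (√2*(I*√10) - 290)) = -2 + 755*(-1103/40 + (2*I*√5 - 290)) = -2 + 755*(-1103/40 + (-290 + 2*I*√5)) = -2 + 755*(-12703/40 + 2*I*√5) = -2 + (-1918153/8 + 1510*I*√5) = -1918169/8 + 1510*I*√5 ≈ -2.3977e+5 + 3376.5*I)
4932960 + Y = 4932960 + (-1918169/8 + 1510*I*√5) = 37545511/8 + 1510*I*√5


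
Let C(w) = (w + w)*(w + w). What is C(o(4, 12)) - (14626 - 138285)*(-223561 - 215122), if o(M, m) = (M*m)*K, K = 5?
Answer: -54246870697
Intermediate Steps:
o(M, m) = 5*M*m (o(M, m) = (M*m)*5 = 5*M*m)
C(w) = 4*w**2 (C(w) = (2*w)*(2*w) = 4*w**2)
C(o(4, 12)) - (14626 - 138285)*(-223561 - 215122) = 4*(5*4*12)**2 - (14626 - 138285)*(-223561 - 215122) = 4*240**2 - (-123659)*(-438683) = 4*57600 - 1*54247101097 = 230400 - 54247101097 = -54246870697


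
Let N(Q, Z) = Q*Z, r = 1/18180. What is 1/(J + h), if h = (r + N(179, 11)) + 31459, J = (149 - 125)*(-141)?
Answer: 18180/546199921 ≈ 3.3285e-5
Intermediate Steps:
r = 1/18180 ≈ 5.5005e-5
J = -3384 (J = 24*(-141) = -3384)
h = 607721041/18180 (h = (1/18180 + 179*11) + 31459 = (1/18180 + 1969) + 31459 = 35796421/18180 + 31459 = 607721041/18180 ≈ 33428.)
1/(J + h) = 1/(-3384 + 607721041/18180) = 1/(546199921/18180) = 18180/546199921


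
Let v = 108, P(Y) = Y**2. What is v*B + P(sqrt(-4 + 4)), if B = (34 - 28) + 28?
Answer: 3672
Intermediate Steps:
B = 34 (B = 6 + 28 = 34)
v*B + P(sqrt(-4 + 4)) = 108*34 + (sqrt(-4 + 4))**2 = 3672 + (sqrt(0))**2 = 3672 + 0**2 = 3672 + 0 = 3672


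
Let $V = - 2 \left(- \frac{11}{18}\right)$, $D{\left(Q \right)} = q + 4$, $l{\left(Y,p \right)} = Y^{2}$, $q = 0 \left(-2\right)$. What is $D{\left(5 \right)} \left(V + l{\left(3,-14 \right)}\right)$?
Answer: $\frac{368}{9} \approx 40.889$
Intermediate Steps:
$q = 0$
$D{\left(Q \right)} = 4$ ($D{\left(Q \right)} = 0 + 4 = 4$)
$V = \frac{11}{9}$ ($V = - 2 \left(\left(-11\right) \frac{1}{18}\right) = \left(-2\right) \left(- \frac{11}{18}\right) = \frac{11}{9} \approx 1.2222$)
$D{\left(5 \right)} \left(V + l{\left(3,-14 \right)}\right) = 4 \left(\frac{11}{9} + 3^{2}\right) = 4 \left(\frac{11}{9} + 9\right) = 4 \cdot \frac{92}{9} = \frac{368}{9}$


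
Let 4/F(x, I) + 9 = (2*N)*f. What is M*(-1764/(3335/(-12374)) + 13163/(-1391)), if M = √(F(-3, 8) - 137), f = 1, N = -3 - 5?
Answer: 3954584631*I*√381/1008475 ≈ 76542.0*I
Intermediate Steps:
N = -8
F(x, I) = -4/25 (F(x, I) = 4/(-9 + (2*(-8))*1) = 4/(-9 - 16*1) = 4/(-9 - 16) = 4/(-25) = 4*(-1/25) = -4/25)
M = 3*I*√381/5 (M = √(-4/25 - 137) = √(-3429/25) = 3*I*√381/5 ≈ 11.712*I)
M*(-1764/(3335/(-12374)) + 13163/(-1391)) = (3*I*√381/5)*(-1764/(3335/(-12374)) + 13163/(-1391)) = (3*I*√381/5)*(-1764/(3335*(-1/12374)) + 13163*(-1/1391)) = (3*I*√381/5)*(-1764/(-145/538) - 13163/1391) = (3*I*√381/5)*(-1764*(-538/145) - 13163/1391) = (3*I*√381/5)*(949032/145 - 13163/1391) = (3*I*√381/5)*(1318194877/201695) = 3954584631*I*√381/1008475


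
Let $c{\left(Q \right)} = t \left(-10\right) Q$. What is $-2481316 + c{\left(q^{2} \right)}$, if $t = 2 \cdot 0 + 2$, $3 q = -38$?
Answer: $- \frac{22360724}{9} \approx -2.4845 \cdot 10^{6}$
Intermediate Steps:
$q = - \frac{38}{3}$ ($q = \frac{1}{3} \left(-38\right) = - \frac{38}{3} \approx -12.667$)
$t = 2$ ($t = 0 + 2 = 2$)
$c{\left(Q \right)} = - 20 Q$ ($c{\left(Q \right)} = 2 \left(-10\right) Q = - 20 Q$)
$-2481316 + c{\left(q^{2} \right)} = -2481316 - 20 \left(- \frac{38}{3}\right)^{2} = -2481316 - \frac{28880}{9} = - \frac{22360724}{9}$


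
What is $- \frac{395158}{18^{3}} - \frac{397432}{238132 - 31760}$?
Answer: $- \frac{10483421275}{150445188} \approx -69.683$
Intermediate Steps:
$- \frac{395158}{18^{3}} - \frac{397432}{238132 - 31760} = - \frac{395158}{5832} - \frac{397432}{238132 - 31760} = \left(-395158\right) \frac{1}{5832} - \frac{397432}{206372} = - \frac{197579}{2916} - \frac{99358}{51593} = - \frac{10483421275}{150445188}$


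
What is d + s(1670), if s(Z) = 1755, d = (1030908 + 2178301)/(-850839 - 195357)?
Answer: 1832864771/1046196 ≈ 1751.9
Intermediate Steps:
d = -3209209/1046196 (d = 3209209/(-1046196) = 3209209*(-1/1046196) = -3209209/1046196 ≈ -3.0675)
d + s(1670) = -3209209/1046196 + 1755 = 1832864771/1046196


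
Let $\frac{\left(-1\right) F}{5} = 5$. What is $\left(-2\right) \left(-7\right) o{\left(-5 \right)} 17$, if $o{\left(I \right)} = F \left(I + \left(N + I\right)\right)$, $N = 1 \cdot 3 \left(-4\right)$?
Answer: $130900$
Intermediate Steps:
$F = -25$ ($F = \left(-5\right) 5 = -25$)
$N = -12$ ($N = 3 \left(-4\right) = -12$)
$o{\left(I \right)} = 300 - 50 I$ ($o{\left(I \right)} = - 25 \left(I + \left(-12 + I\right)\right) = - 25 \left(-12 + 2 I\right) = 300 - 50 I$)
$\left(-2\right) \left(-7\right) o{\left(-5 \right)} 17 = \left(-2\right) \left(-7\right) \left(300 - -250\right) 17 = 14 \left(300 + 250\right) 17 = 14 \cdot 550 \cdot 17 = 7700 \cdot 17 = 130900$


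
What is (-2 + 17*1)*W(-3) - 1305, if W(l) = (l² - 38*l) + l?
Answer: 495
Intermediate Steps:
W(l) = l² - 37*l
(-2 + 17*1)*W(-3) - 1305 = (-2 + 17*1)*(-3*(-37 - 3)) - 1305 = (-2 + 17)*(-3*(-40)) - 1305 = 15*120 - 1305 = 1800 - 1305 = 495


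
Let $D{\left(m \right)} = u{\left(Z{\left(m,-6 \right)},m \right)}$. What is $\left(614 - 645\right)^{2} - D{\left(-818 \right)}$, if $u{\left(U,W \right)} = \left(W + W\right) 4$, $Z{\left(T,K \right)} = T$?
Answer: $7505$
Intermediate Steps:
$u{\left(U,W \right)} = 8 W$ ($u{\left(U,W \right)} = 2 W 4 = 8 W$)
$D{\left(m \right)} = 8 m$
$\left(614 - 645\right)^{2} - D{\left(-818 \right)} = \left(614 - 645\right)^{2} - 8 \left(-818\right) = \left(-31\right)^{2} - -6544 = 961 + 6544 = 7505$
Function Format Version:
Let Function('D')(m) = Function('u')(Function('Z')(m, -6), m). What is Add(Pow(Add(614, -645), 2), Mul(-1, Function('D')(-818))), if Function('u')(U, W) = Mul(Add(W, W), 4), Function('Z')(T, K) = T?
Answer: 7505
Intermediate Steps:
Function('u')(U, W) = Mul(8, W) (Function('u')(U, W) = Mul(Mul(2, W), 4) = Mul(8, W))
Function('D')(m) = Mul(8, m)
Add(Pow(Add(614, -645), 2), Mul(-1, Function('D')(-818))) = Add(Pow(Add(614, -645), 2), Mul(-1, Mul(8, -818))) = Add(Pow(-31, 2), Mul(-1, -6544)) = Add(961, 6544) = 7505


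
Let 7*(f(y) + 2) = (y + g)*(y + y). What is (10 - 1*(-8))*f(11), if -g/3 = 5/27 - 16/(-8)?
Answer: 1508/7 ≈ 215.43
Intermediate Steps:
g = -59/9 (g = -3*(5/27 - 16/(-8)) = -3*(5*(1/27) - 16*(-1/8)) = -3*(5/27 + 2) = -3*59/27 = -59/9 ≈ -6.5556)
f(y) = -2 + 2*y*(-59/9 + y)/7 (f(y) = -2 + ((y - 59/9)*(y + y))/7 = -2 + ((-59/9 + y)*(2*y))/7 = -2 + (2*y*(-59/9 + y))/7 = -2 + 2*y*(-59/9 + y)/7)
(10 - 1*(-8))*f(11) = (10 - 1*(-8))*(-2 - 118/63*11 + (2/7)*11**2) = (10 + 8)*(-2 - 1298/63 + (2/7)*121) = 18*(-2 - 1298/63 + 242/7) = 18*(754/63) = 1508/7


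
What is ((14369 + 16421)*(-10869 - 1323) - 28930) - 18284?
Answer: -375438894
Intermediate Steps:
((14369 + 16421)*(-10869 - 1323) - 28930) - 18284 = (30790*(-12192) - 28930) - 18284 = (-375391680 - 28930) - 18284 = -375420610 - 18284 = -375438894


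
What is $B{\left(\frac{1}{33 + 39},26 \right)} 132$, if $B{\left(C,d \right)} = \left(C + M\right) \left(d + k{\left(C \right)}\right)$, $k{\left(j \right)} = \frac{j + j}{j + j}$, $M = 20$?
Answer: $\frac{142659}{2} \approx 71330.0$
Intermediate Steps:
$k{\left(j \right)} = 1$ ($k{\left(j \right)} = \frac{2 j}{2 j} = 2 j \frac{1}{2 j} = 1$)
$B{\left(C,d \right)} = \left(1 + d\right) \left(20 + C\right)$ ($B{\left(C,d \right)} = \left(C + 20\right) \left(d + 1\right) = \left(20 + C\right) \left(1 + d\right) = \left(1 + d\right) \left(20 + C\right)$)
$B{\left(\frac{1}{33 + 39},26 \right)} 132 = \left(20 + \frac{1}{33 + 39} + 20 \cdot 26 + \frac{1}{33 + 39} \cdot 26\right) 132 = \left(20 + \frac{1}{72} + 520 + \frac{1}{72} \cdot 26\right) 132 = \left(20 + \frac{1}{72} + 520 + \frac{13}{36}\right) 132 = \frac{4323}{8} \cdot 132 = \frac{142659}{2}$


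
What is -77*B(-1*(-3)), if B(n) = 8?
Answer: -616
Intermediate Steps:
-77*B(-1*(-3)) = -77*8 = -616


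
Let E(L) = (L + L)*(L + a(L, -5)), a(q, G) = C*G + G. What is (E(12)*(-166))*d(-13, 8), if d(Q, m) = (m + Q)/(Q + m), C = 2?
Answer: 11952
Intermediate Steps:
a(q, G) = 3*G (a(q, G) = 2*G + G = 3*G)
E(L) = 2*L*(-15 + L) (E(L) = (L + L)*(L + 3*(-5)) = (2*L)*(L - 15) = (2*L)*(-15 + L) = 2*L*(-15 + L))
d(Q, m) = 1 (d(Q, m) = (Q + m)/(Q + m) = 1)
(E(12)*(-166))*d(-13, 8) = ((2*12*(-15 + 12))*(-166))*1 = ((2*12*(-3))*(-166))*1 = -72*(-166)*1 = 11952*1 = 11952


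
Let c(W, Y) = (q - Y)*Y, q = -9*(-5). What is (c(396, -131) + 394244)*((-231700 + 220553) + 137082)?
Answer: 46745560780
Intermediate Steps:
q = 45
c(W, Y) = Y*(45 - Y) (c(W, Y) = (45 - Y)*Y = Y*(45 - Y))
(c(396, -131) + 394244)*((-231700 + 220553) + 137082) = (-131*(45 - 1*(-131)) + 394244)*((-231700 + 220553) + 137082) = (-131*(45 + 131) + 394244)*(-11147 + 137082) = (-131*176 + 394244)*125935 = (-23056 + 394244)*125935 = 371188*125935 = 46745560780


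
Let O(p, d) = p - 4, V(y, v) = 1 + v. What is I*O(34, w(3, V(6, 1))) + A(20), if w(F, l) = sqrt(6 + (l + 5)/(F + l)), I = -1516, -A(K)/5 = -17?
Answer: -45395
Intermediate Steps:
A(K) = 85 (A(K) = -5*(-17) = 85)
w(F, l) = sqrt(6 + (5 + l)/(F + l))
O(p, d) = -4 + p
I*O(34, w(3, V(6, 1))) + A(20) = -1516*(-4 + 34) + 85 = -1516*30 + 85 = -45480 + 85 = -45395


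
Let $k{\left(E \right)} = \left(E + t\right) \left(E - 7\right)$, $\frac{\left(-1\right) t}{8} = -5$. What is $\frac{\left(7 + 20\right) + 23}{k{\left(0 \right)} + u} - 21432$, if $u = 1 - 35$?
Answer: $- \frac{3364849}{157} \approx -21432.0$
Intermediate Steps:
$t = 40$ ($t = \left(-8\right) \left(-5\right) = 40$)
$u = -34$ ($u = 1 - 35 = -34$)
$k{\left(E \right)} = \left(-7 + E\right) \left(40 + E\right)$ ($k{\left(E \right)} = \left(E + 40\right) \left(E - 7\right) = \left(40 + E\right) \left(-7 + E\right) = \left(-7 + E\right) \left(40 + E\right)$)
$\frac{\left(7 + 20\right) + 23}{k{\left(0 \right)} + u} - 21432 = \frac{\left(7 + 20\right) + 23}{\left(-280 + 0^{2} + 33 \cdot 0\right) - 34} - 21432 = \frac{27 + 23}{\left(-280 + 0 + 0\right) - 34} - 21432 = \frac{50}{-280 - 34} - 21432 = \frac{50}{-314} - 21432 = 50 \left(- \frac{1}{314}\right) - 21432 = - \frac{25}{157} - 21432 = - \frac{3364849}{157}$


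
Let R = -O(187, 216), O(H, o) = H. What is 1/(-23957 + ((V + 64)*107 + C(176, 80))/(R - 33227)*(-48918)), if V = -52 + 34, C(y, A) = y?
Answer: 5569/6526511525288 ≈ 8.5329e-10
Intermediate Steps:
R = -187 (R = -1*187 = -187)
V = -18
1/(-23957 + ((V + 64)*107 + C(176, 80))/(R - 33227)*(-48918)) = 1/(-23957 + ((-18 + 64)*107 + 176)/(-187 - 33227)*(-48918)) = -1/48918/(-23957 + (46*107 + 176)/(-33414)) = -1/48918/(-23957 + (4922 + 176)*(-1/33414)) = -1/48918/(-23957 + 5098*(-1/33414)) = -1/48918/(-23957 - 2549/16707) = -1/48918/(-400252148/16707) = -16707/400252148*(-1/48918) = 5569/6526511525288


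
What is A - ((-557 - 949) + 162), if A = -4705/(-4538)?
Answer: 6103777/4538 ≈ 1345.0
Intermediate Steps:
A = 4705/4538 (A = -4705*(-1/4538) = 4705/4538 ≈ 1.0368)
A - ((-557 - 949) + 162) = 4705/4538 - ((-557 - 949) + 162) = 4705/4538 - (-1506 + 162) = 4705/4538 - 1*(-1344) = 4705/4538 + 1344 = 6103777/4538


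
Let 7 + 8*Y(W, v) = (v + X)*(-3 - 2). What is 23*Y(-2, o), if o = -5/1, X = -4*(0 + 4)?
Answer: 1127/4 ≈ 281.75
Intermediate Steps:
X = -16 (X = -4*4 = -16)
o = -5 (o = -5*1 = -5)
Y(W, v) = 73/8 - 5*v/8 (Y(W, v) = -7/8 + ((v - 16)*(-3 - 2))/8 = -7/8 + ((-16 + v)*(-5))/8 = -7/8 + (80 - 5*v)/8 = -7/8 + (10 - 5*v/8) = 73/8 - 5*v/8)
23*Y(-2, o) = 23*(73/8 - 5/8*(-5)) = 23*(73/8 + 25/8) = 23*(49/4) = 1127/4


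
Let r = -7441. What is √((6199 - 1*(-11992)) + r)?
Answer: 5*√430 ≈ 103.68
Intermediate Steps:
√((6199 - 1*(-11992)) + r) = √((6199 - 1*(-11992)) - 7441) = √((6199 + 11992) - 7441) = √(18191 - 7441) = √10750 = 5*√430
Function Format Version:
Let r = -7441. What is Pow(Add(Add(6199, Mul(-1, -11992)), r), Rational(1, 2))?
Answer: Mul(5, Pow(430, Rational(1, 2))) ≈ 103.68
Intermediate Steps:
Pow(Add(Add(6199, Mul(-1, -11992)), r), Rational(1, 2)) = Pow(Add(Add(6199, Mul(-1, -11992)), -7441), Rational(1, 2)) = Pow(Add(Add(6199, 11992), -7441), Rational(1, 2)) = Pow(Add(18191, -7441), Rational(1, 2)) = Pow(10750, Rational(1, 2)) = Mul(5, Pow(430, Rational(1, 2)))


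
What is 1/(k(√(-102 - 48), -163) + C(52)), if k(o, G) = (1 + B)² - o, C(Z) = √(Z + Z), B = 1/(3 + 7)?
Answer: 100/(121 + 200*√26 - 500*I*√6) ≈ 0.040722 + 0.043719*I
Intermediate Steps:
B = ⅒ (B = 1/10 = ⅒ ≈ 0.10000)
C(Z) = √2*√Z (C(Z) = √(2*Z) = √2*√Z)
k(o, G) = 121/100 - o (k(o, G) = (1 + ⅒)² - o = (11/10)² - o = 121/100 - o)
1/(k(√(-102 - 48), -163) + C(52)) = 1/((121/100 - √(-102 - 48)) + √2*√52) = 1/((121/100 - √(-150)) + √2*(2*√13)) = 1/((121/100 - 5*I*√6) + 2*√26) = 1/(121/100 + 2*√26 - 5*I*√6)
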